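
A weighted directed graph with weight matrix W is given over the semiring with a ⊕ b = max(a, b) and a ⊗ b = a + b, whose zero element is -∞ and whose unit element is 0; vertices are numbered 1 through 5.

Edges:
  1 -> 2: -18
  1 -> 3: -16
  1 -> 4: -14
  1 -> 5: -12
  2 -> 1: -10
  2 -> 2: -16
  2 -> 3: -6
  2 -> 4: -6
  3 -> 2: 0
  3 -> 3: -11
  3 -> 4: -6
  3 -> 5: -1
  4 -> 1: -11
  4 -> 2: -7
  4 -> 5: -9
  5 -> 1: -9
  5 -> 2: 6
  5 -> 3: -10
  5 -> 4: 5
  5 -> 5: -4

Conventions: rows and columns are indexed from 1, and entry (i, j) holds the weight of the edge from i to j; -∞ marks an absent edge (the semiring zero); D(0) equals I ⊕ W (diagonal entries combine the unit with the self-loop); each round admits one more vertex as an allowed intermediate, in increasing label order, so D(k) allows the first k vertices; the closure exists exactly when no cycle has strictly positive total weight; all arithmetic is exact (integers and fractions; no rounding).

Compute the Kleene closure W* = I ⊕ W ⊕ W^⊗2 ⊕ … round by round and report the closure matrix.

D(0):
  [0, -18, -16, -14, -12]
  [-10, 0, -6, -6, -∞]
  [-∞, 0, 0, -6, -1]
  [-11, -7, -∞, 0, -9]
  [-9, 6, -10, 5, 0]
D(1):
  [0, -18, -16, -14, -12]
  [-10, 0, -6, -6, -22]
  [-∞, 0, 0, -6, -1]
  [-11, -7, -27, 0, -9]
  [-9, 6, -10, 5, 0]
D(2):
  [0, -18, -16, -14, -12]
  [-10, 0, -6, -6, -22]
  [-10, 0, 0, -6, -1]
  [-11, -7, -13, 0, -9]
  [-4, 6, 0, 5, 0]
D(3):
  [0, -16, -16, -14, -12]
  [-10, 0, -6, -6, -7]
  [-10, 0, 0, -6, -1]
  [-11, -7, -13, 0, -9]
  [-4, 6, 0, 5, 0]
D(4):
  [0, -16, -16, -14, -12]
  [-10, 0, -6, -6, -7]
  [-10, 0, 0, -6, -1]
  [-11, -7, -13, 0, -9]
  [-4, 6, 0, 5, 0]
D(5):
  [0, -6, -12, -7, -12]
  [-10, 0, -6, -2, -7]
  [-5, 5, 0, 4, -1]
  [-11, -3, -9, 0, -9]
  [-4, 6, 0, 5, 0]
Answer: W* = [[0, -6, -12, -7, -12], [-10, 0, -6, -2, -7], [-5, 5, 0, 4, -1], [-11, -3, -9, 0, -9], [-4, 6, 0, 5, 0]]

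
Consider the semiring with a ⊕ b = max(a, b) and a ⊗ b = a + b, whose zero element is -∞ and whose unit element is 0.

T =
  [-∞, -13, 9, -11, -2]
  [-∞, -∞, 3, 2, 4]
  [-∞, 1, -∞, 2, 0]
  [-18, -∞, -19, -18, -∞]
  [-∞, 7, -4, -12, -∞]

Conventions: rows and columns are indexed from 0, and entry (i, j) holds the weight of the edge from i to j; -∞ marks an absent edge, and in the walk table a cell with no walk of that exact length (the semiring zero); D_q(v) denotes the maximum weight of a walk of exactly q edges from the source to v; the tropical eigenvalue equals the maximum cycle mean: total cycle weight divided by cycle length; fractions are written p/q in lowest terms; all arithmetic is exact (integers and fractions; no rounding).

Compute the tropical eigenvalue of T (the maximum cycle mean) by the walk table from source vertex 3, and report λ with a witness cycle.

q=0: [-∞, -∞, -∞, 0, -∞]
q=1: [-18, -∞, -19, -18, -∞]
q=2: [-36, -18, -9, -17, -19]
q=3: [-35, -8, -15, -7, -9]
q=4: [-25, -2, -5, -6, -4]
q=5: [-24, 3, 1, 0, 2]
Optimal cycle mean attained by: cycle 1->4->1, total 4 + 7, length 2.
Answer: λ = 11/2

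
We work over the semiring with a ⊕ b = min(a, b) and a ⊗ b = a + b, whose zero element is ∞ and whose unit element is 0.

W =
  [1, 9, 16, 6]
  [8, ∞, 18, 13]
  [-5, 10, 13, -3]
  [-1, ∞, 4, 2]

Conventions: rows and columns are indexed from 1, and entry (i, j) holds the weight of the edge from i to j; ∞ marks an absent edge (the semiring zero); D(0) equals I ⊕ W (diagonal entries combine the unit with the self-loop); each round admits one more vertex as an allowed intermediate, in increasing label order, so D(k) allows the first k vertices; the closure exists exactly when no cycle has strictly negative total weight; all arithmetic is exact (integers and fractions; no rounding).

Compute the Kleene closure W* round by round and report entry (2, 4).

D(0):
  [0, 9, 16, 6]
  [8, 0, 18, 13]
  [-5, 10, 0, -3]
  [-1, ∞, 4, 0]
D(1):
  [0, 9, 16, 6]
  [8, 0, 18, 13]
  [-5, 4, 0, -3]
  [-1, 8, 4, 0]
D(2):
  [0, 9, 16, 6]
  [8, 0, 18, 13]
  [-5, 4, 0, -3]
  [-1, 8, 4, 0]
D(3):
  [0, 9, 16, 6]
  [8, 0, 18, 13]
  [-5, 4, 0, -3]
  [-1, 8, 4, 0]
D(4):
  [0, 9, 10, 6]
  [8, 0, 17, 13]
  [-5, 4, 0, -3]
  [-1, 8, 4, 0]
Answer: W*[2][4] = 13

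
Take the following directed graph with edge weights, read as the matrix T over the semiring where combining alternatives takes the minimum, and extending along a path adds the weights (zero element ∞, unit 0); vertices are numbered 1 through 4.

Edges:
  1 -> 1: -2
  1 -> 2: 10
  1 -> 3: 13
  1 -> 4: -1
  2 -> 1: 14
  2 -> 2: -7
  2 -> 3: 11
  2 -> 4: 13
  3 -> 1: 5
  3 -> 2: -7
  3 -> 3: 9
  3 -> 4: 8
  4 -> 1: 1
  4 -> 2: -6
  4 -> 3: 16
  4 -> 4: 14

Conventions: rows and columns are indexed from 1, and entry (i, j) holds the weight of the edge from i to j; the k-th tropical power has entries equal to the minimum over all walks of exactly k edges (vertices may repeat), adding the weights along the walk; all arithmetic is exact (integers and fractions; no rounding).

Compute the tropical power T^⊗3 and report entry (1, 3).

T^⊗2:
  [-4, -7, 11, -3]
  [7, -14, 4, 6]
  [3, -14, 4, 4]
  [-1, -13, 5, 0]
T^⊗3:
  [-6, -14, 4, -5]
  [0, -21, -3, -1]
  [0, -21, -3, -1]
  [-3, -20, -2, -2]
Key observation: the optimum is the walk 1->4->2->3, with weight (-1) + (-6) + 11 = 4.
Optimal value attained by: walk 1->4->2->3.
Answer: (T^⊗3)[1][3] = 4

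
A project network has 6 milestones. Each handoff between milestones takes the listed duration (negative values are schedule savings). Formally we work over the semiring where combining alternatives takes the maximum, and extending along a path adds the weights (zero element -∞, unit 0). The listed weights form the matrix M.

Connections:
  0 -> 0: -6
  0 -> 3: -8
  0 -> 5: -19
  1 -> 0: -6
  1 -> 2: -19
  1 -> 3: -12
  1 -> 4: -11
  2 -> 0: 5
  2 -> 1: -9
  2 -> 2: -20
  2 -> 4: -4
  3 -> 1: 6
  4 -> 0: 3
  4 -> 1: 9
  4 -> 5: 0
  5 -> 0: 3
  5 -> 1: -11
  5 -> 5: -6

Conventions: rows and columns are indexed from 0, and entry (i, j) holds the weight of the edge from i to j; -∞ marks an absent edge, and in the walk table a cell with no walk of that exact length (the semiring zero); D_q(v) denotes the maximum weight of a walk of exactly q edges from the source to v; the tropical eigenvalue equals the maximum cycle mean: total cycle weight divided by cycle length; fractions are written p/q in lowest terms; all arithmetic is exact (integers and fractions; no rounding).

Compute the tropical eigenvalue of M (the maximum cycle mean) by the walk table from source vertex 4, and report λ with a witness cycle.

q=0: [-∞, -∞, -∞, -∞, 0, -∞]
q=1: [3, 9, -∞, -∞, -∞, 0]
q=2: [3, -11, -10, -3, -2, -6]
q=3: [1, 7, -30, -5, -14, -2]
q=4: [1, 1, -12, -5, -4, -8]
q=5: [-1, 5, -18, -7, -10, -4]
q=6: [-1, -1, -14, -7, -6, -10]
Optimal cycle mean attained by: cycle 1->4->1, total (-11) + 9, length 2.
Answer: λ = -1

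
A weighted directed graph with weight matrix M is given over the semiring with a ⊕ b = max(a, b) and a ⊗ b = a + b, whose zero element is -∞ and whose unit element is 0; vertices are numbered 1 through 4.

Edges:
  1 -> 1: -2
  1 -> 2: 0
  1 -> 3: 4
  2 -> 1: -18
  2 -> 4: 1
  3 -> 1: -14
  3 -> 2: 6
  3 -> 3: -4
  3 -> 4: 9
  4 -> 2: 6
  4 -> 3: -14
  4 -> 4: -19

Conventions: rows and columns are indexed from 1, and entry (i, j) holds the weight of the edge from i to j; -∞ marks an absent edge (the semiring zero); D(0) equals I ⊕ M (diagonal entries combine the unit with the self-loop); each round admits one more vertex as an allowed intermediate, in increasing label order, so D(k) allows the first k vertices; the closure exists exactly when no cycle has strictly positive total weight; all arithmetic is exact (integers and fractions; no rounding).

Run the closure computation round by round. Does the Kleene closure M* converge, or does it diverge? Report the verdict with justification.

D(0):
  [0, 0, 4, -∞]
  [-18, 0, -∞, 1]
  [-14, 6, 0, 9]
  [-∞, 6, -14, 0]
D(1):
  [0, 0, 4, -∞]
  [-18, 0, -14, 1]
  [-14, 6, 0, 9]
  [-∞, 6, -14, 0]
Detection: at round 2, diagonal entry (4, 4) turns strictly positive.
Key observation: the cycle 4->2->4 has total weight 6 + 1, which is strictly positive.
Answer: DIVERGES — positive cycle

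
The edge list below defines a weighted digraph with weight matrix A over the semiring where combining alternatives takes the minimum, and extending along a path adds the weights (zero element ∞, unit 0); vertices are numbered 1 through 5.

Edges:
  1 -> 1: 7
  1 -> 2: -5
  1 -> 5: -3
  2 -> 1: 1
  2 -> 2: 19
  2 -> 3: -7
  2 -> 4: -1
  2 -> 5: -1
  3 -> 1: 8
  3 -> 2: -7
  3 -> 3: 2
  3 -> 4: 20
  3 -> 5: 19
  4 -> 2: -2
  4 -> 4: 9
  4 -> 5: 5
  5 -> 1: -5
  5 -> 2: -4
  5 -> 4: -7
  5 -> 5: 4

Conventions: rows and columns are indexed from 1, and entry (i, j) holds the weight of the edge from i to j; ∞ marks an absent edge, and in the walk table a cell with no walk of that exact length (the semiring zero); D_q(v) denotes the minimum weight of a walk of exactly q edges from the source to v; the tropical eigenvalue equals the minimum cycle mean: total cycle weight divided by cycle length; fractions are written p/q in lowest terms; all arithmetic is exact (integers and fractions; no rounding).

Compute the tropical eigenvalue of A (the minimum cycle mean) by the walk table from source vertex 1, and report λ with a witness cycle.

q=0: [0, ∞, ∞, ∞, ∞]
q=1: [7, -5, ∞, ∞, -3]
q=2: [-8, -7, -12, -10, -6]
q=3: [-11, -19, -14, -13, -11]
q=4: [-18, -21, -26, -20, -20]
q=5: [-25, -33, -28, -27, -22]
Optimal cycle mean attained by: cycle 2->3->2, total (-7) + (-7), length 2.
Answer: λ = -7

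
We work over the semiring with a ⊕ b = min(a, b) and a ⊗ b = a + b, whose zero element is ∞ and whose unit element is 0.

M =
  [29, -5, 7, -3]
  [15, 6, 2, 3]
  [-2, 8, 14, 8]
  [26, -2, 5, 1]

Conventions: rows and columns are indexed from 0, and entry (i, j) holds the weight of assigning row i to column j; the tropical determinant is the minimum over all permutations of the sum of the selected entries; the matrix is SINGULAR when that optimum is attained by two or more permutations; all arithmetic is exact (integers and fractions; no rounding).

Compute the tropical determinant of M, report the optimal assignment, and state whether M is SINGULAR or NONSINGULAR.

σ = (0, 1, 2, 3): 29 + 6 + 14 + 1 = 50
σ = (0, 1, 3, 2): 29 + 6 + 8 + 5 = 48
σ = (0, 2, 1, 3): 29 + 2 + 8 + 1 = 40
σ = (0, 2, 3, 1): 29 + 2 + 8 + (-2) = 37
σ = (0, 3, 1, 2): 29 + 3 + 8 + 5 = 45
σ = (0, 3, 2, 1): 29 + 3 + 14 + (-2) = 44
σ = (1, 0, 2, 3): (-5) + 15 + 14 + 1 = 25
σ = (1, 0, 3, 2): (-5) + 15 + 8 + 5 = 23
σ = (1, 2, 0, 3): (-5) + 2 + (-2) + 1 = -4
σ = (1, 2, 3, 0): (-5) + 2 + 8 + 26 = 31
σ = (1, 3, 0, 2): (-5) + 3 + (-2) + 5 = 1
σ = (1, 3, 2, 0): (-5) + 3 + 14 + 26 = 38
σ = (2, 0, 1, 3): 7 + 15 + 8 + 1 = 31
σ = (2, 0, 3, 1): 7 + 15 + 8 + (-2) = 28
σ = (2, 1, 0, 3): 7 + 6 + (-2) + 1 = 12
σ = (2, 1, 3, 0): 7 + 6 + 8 + 26 = 47
σ = (2, 3, 0, 1): 7 + 3 + (-2) + (-2) = 6
σ = (2, 3, 1, 0): 7 + 3 + 8 + 26 = 44
σ = (3, 0, 1, 2): (-3) + 15 + 8 + 5 = 25
σ = (3, 0, 2, 1): (-3) + 15 + 14 + (-2) = 24
σ = (3, 1, 0, 2): (-3) + 6 + (-2) + 5 = 6
σ = (3, 1, 2, 0): (-3) + 6 + 14 + 26 = 43
σ = (3, 2, 0, 1): (-3) + 2 + (-2) + (-2) = -5
σ = (3, 2, 1, 0): (-3) + 2 + 8 + 26 = 33
Optimal value attained by: σ = (3, 2, 0, 1).
Answer: det⊕(M) = -5; verdict: NONSINGULAR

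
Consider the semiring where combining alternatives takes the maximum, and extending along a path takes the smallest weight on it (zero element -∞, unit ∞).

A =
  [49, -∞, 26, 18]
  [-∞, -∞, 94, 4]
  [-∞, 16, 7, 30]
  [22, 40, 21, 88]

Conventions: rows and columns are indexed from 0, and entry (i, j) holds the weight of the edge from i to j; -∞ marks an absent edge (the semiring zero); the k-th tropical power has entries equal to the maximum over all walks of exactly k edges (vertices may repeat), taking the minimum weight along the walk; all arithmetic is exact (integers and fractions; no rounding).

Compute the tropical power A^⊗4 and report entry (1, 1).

A^⊗2:
  [49, 18, 26, 26]
  [4, 16, 7, 30]
  [22, 30, 21, 30]
  [22, 40, 40, 88]
A^⊗3:
  [49, 26, 26, 26]
  [22, 30, 21, 30]
  [22, 30, 30, 30]
  [22, 40, 40, 88]
A^⊗4:
  [49, 26, 26, 26]
  [22, 30, 30, 30]
  [22, 30, 30, 30]
  [22, 40, 40, 88]
Key observation: the optimum is the walk 1->2->3->3->1, with weight 94 min 30 min 88 min 40 = 30.
Optimal value attained by: walk 1->2->3->3->1.
Answer: (A^⊗4)[1][1] = 30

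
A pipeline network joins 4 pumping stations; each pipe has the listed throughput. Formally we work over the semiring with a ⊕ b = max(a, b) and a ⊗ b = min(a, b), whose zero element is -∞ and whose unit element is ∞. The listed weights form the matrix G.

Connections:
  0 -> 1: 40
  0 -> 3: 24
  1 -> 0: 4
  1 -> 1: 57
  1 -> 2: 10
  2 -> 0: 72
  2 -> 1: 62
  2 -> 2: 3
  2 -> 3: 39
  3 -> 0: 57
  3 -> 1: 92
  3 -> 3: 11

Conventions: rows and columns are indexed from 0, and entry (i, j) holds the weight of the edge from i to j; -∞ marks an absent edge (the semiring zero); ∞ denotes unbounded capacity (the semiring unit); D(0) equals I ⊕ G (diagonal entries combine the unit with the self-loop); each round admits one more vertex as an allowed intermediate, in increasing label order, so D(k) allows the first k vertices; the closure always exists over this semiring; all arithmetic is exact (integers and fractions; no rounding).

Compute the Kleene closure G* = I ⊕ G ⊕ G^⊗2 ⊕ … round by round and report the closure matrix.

D(0):
  [∞, 40, -∞, 24]
  [4, ∞, 10, -∞]
  [72, 62, ∞, 39]
  [57, 92, -∞, ∞]
D(1):
  [∞, 40, -∞, 24]
  [4, ∞, 10, 4]
  [72, 62, ∞, 39]
  [57, 92, -∞, ∞]
D(2):
  [∞, 40, 10, 24]
  [4, ∞, 10, 4]
  [72, 62, ∞, 39]
  [57, 92, 10, ∞]
D(3):
  [∞, 40, 10, 24]
  [10, ∞, 10, 10]
  [72, 62, ∞, 39]
  [57, 92, 10, ∞]
D(4):
  [∞, 40, 10, 24]
  [10, ∞, 10, 10]
  [72, 62, ∞, 39]
  [57, 92, 10, ∞]
Answer: G* = [[∞, 40, 10, 24], [10, ∞, 10, 10], [72, 62, ∞, 39], [57, 92, 10, ∞]]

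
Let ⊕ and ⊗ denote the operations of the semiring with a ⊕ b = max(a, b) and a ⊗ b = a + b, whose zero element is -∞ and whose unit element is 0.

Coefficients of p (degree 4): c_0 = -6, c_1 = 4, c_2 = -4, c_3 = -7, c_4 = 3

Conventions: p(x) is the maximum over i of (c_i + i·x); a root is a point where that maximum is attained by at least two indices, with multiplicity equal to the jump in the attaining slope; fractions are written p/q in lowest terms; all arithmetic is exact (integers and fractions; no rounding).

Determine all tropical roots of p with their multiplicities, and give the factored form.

hull edge (i=0, c=-6) to (i=1, c=4): slope 10, span 1
hull edge (i=1, c=4) to (i=4, c=3): slope -1/3, span 3
Factored form: p(x) = 3 ⊗ (x ⊕ (-10)) ⊗ (x ⊕ 1/3) ⊗ (x ⊕ 1/3) ⊗ (x ⊕ 1/3)
Answer: roots = -10 (mult 1), 1/3 (mult 3)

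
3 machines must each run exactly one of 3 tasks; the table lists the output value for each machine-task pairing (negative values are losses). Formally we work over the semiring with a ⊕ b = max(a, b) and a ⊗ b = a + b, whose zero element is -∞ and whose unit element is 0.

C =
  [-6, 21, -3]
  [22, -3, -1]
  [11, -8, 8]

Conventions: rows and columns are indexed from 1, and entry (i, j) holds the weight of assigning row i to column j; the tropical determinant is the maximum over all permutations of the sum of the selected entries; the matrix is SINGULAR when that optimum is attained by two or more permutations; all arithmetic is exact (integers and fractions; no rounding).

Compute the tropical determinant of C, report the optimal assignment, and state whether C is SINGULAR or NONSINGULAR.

σ = (1, 2, 3): (-6) + (-3) + 8 = -1
σ = (1, 3, 2): (-6) + (-1) + (-8) = -15
σ = (2, 1, 3): 21 + 22 + 8 = 51
σ = (2, 3, 1): 21 + (-1) + 11 = 31
σ = (3, 1, 2): (-3) + 22 + (-8) = 11
σ = (3, 2, 1): (-3) + (-3) + 11 = 5
Optimal value attained by: σ = (2, 1, 3).
Answer: det⊕(C) = 51; verdict: NONSINGULAR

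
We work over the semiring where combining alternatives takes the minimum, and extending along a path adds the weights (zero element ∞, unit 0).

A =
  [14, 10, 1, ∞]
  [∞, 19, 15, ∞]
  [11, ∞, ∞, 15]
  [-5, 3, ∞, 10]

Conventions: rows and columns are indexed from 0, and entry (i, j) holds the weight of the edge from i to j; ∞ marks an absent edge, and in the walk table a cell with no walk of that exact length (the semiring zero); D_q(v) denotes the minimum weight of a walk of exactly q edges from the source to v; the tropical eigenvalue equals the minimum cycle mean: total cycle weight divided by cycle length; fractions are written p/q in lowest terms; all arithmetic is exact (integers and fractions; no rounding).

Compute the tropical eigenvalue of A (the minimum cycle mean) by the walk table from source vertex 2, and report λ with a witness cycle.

q=0: [∞, ∞, 0, ∞]
q=1: [11, ∞, ∞, 15]
q=2: [10, 18, 12, 25]
q=3: [20, 20, 11, 27]
q=4: [22, 30, 21, 26]
Optimal cycle mean attained by: cycle 0->2->3->0, total 1 + 15 + (-5), length 3.
Answer: λ = 11/3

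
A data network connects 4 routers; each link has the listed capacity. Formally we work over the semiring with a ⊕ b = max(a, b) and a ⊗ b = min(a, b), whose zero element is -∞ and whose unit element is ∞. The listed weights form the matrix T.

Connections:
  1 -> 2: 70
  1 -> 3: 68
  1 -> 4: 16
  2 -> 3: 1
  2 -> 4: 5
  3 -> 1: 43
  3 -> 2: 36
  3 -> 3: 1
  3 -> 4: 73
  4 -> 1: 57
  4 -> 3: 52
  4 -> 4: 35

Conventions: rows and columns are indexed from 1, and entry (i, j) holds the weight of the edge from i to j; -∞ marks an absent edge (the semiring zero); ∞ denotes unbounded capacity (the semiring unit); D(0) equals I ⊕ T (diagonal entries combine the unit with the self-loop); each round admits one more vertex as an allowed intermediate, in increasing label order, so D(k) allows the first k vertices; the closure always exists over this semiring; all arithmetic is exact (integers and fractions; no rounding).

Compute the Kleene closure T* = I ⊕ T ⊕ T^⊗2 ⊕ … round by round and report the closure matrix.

D(0):
  [∞, 70, 68, 16]
  [-∞, ∞, 1, 5]
  [43, 36, ∞, 73]
  [57, -∞, 52, ∞]
D(1):
  [∞, 70, 68, 16]
  [-∞, ∞, 1, 5]
  [43, 43, ∞, 73]
  [57, 57, 57, ∞]
D(2):
  [∞, 70, 68, 16]
  [-∞, ∞, 1, 5]
  [43, 43, ∞, 73]
  [57, 57, 57, ∞]
D(3):
  [∞, 70, 68, 68]
  [1, ∞, 1, 5]
  [43, 43, ∞, 73]
  [57, 57, 57, ∞]
D(4):
  [∞, 70, 68, 68]
  [5, ∞, 5, 5]
  [57, 57, ∞, 73]
  [57, 57, 57, ∞]
Answer: T* = [[∞, 70, 68, 68], [5, ∞, 5, 5], [57, 57, ∞, 73], [57, 57, 57, ∞]]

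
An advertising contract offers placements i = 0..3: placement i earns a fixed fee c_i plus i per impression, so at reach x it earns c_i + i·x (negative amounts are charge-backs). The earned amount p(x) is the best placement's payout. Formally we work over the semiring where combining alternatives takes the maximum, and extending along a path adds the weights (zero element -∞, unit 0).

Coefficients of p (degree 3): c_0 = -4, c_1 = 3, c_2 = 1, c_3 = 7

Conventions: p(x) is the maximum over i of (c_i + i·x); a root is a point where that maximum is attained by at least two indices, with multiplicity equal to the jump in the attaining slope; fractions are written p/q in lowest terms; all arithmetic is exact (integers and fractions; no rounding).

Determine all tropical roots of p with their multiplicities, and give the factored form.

hull edge (i=0, c=-4) to (i=1, c=3): slope 7, span 1
hull edge (i=1, c=3) to (i=3, c=7): slope 2, span 2
Factored form: p(x) = 7 ⊗ (x ⊕ (-7)) ⊗ (x ⊕ (-2)) ⊗ (x ⊕ (-2))
Answer: roots = -7 (mult 1), -2 (mult 2)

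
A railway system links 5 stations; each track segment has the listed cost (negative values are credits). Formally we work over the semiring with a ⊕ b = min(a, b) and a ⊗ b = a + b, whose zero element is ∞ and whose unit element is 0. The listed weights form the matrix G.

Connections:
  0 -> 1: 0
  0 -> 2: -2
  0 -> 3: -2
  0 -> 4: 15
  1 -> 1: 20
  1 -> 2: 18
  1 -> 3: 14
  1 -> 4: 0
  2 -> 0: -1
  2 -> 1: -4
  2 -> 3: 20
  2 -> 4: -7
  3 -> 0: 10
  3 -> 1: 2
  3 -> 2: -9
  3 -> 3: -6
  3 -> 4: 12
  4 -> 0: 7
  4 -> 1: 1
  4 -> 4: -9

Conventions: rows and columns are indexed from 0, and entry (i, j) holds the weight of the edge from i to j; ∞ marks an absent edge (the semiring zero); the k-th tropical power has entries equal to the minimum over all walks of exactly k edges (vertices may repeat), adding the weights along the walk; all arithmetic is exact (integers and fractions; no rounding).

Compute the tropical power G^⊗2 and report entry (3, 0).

G^⊗2:
  [-3, -6, -11, -8, -9]
  [7, 1, 5, 8, -9]
  [0, -6, -3, -3, -16]
  [-10, -13, -15, -12, -16]
  [-2, -8, 5, 5, -18]
Key observation: the optimum is the walk 3->2->0, with weight (-9) + (-1) = -10.
Optimal value attained by: walk 3->2->0.
Answer: (G^⊗2)[3][0] = -10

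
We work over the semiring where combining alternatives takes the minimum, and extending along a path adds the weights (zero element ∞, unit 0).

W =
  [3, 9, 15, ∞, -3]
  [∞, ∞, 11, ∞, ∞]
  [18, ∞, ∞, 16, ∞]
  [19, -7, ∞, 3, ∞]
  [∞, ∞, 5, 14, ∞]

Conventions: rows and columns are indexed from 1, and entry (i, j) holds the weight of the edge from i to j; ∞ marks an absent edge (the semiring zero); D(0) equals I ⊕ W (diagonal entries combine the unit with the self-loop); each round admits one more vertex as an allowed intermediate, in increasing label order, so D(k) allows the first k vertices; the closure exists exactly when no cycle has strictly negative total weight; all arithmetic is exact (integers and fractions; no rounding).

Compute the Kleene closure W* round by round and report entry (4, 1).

D(0):
  [0, 9, 15, ∞, -3]
  [∞, 0, 11, ∞, ∞]
  [18, ∞, 0, 16, ∞]
  [19, -7, ∞, 0, ∞]
  [∞, ∞, 5, 14, 0]
D(1):
  [0, 9, 15, ∞, -3]
  [∞, 0, 11, ∞, ∞]
  [18, 27, 0, 16, 15]
  [19, -7, 34, 0, 16]
  [∞, ∞, 5, 14, 0]
D(2):
  [0, 9, 15, ∞, -3]
  [∞, 0, 11, ∞, ∞]
  [18, 27, 0, 16, 15]
  [19, -7, 4, 0, 16]
  [∞, ∞, 5, 14, 0]
D(3):
  [0, 9, 15, 31, -3]
  [29, 0, 11, 27, 26]
  [18, 27, 0, 16, 15]
  [19, -7, 4, 0, 16]
  [23, 32, 5, 14, 0]
D(4):
  [0, 9, 15, 31, -3]
  [29, 0, 11, 27, 26]
  [18, 9, 0, 16, 15]
  [19, -7, 4, 0, 16]
  [23, 7, 5, 14, 0]
D(5):
  [0, 4, 2, 11, -3]
  [29, 0, 11, 27, 26]
  [18, 9, 0, 16, 15]
  [19, -7, 4, 0, 16]
  [23, 7, 5, 14, 0]
Answer: W*[4][1] = 19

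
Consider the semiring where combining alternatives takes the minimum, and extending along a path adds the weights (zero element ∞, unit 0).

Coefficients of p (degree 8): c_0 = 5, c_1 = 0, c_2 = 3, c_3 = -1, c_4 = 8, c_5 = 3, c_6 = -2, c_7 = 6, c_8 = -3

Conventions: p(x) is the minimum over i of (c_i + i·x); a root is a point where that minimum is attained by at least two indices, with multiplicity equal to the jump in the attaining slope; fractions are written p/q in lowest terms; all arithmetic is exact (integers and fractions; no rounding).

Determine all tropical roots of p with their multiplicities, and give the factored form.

hull edge (i=0, c=5) to (i=1, c=0): slope -5, span 1
hull edge (i=1, c=0) to (i=3, c=-1): slope -1/2, span 2
hull edge (i=3, c=-1) to (i=8, c=-3): slope -2/5, span 5
Factored form: p(x) = -3 ⊗ (x ⊕ 2/5) ⊗ (x ⊕ 2/5) ⊗ (x ⊕ 2/5) ⊗ (x ⊕ 2/5) ⊗ (x ⊕ 2/5) ⊗ (x ⊕ 1/2) ⊗ (x ⊕ 1/2) ⊗ (x ⊕ 5)
Answer: roots = 2/5 (mult 5), 1/2 (mult 2), 5 (mult 1)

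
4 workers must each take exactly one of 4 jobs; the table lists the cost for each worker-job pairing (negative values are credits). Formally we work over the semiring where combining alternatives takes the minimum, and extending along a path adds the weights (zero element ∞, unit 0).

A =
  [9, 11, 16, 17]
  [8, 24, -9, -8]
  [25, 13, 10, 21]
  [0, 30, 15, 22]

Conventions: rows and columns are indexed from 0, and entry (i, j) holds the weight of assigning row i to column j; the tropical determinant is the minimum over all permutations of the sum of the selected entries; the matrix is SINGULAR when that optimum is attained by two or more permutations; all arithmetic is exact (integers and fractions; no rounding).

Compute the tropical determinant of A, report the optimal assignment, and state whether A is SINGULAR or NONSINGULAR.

σ = (0, 1, 2, 3): 9 + 24 + 10 + 22 = 65
σ = (0, 1, 3, 2): 9 + 24 + 21 + 15 = 69
σ = (0, 2, 1, 3): 9 + (-9) + 13 + 22 = 35
σ = (0, 2, 3, 1): 9 + (-9) + 21 + 30 = 51
σ = (0, 3, 1, 2): 9 + (-8) + 13 + 15 = 29
σ = (0, 3, 2, 1): 9 + (-8) + 10 + 30 = 41
σ = (1, 0, 2, 3): 11 + 8 + 10 + 22 = 51
σ = (1, 0, 3, 2): 11 + 8 + 21 + 15 = 55
σ = (1, 2, 0, 3): 11 + (-9) + 25 + 22 = 49
σ = (1, 2, 3, 0): 11 + (-9) + 21 + 0 = 23
σ = (1, 3, 0, 2): 11 + (-8) + 25 + 15 = 43
σ = (1, 3, 2, 0): 11 + (-8) + 10 + 0 = 13
σ = (2, 0, 1, 3): 16 + 8 + 13 + 22 = 59
σ = (2, 0, 3, 1): 16 + 8 + 21 + 30 = 75
σ = (2, 1, 0, 3): 16 + 24 + 25 + 22 = 87
σ = (2, 1, 3, 0): 16 + 24 + 21 + 0 = 61
σ = (2, 3, 0, 1): 16 + (-8) + 25 + 30 = 63
σ = (2, 3, 1, 0): 16 + (-8) + 13 + 0 = 21
σ = (3, 0, 1, 2): 17 + 8 + 13 + 15 = 53
σ = (3, 0, 2, 1): 17 + 8 + 10 + 30 = 65
σ = (3, 1, 0, 2): 17 + 24 + 25 + 15 = 81
σ = (3, 1, 2, 0): 17 + 24 + 10 + 0 = 51
σ = (3, 2, 0, 1): 17 + (-9) + 25 + 30 = 63
σ = (3, 2, 1, 0): 17 + (-9) + 13 + 0 = 21
Optimal value attained by: σ = (1, 3, 2, 0).
Answer: det⊕(A) = 13; verdict: NONSINGULAR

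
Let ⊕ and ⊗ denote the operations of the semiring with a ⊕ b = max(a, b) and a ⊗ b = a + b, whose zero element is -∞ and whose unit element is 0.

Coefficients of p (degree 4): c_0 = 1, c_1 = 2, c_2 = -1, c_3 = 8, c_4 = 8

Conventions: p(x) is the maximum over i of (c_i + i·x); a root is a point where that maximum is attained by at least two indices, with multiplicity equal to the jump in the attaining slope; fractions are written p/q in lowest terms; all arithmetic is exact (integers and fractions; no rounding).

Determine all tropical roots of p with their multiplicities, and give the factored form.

hull edge (i=0, c=1) to (i=3, c=8): slope 7/3, span 3
hull edge (i=3, c=8) to (i=4, c=8): slope 0, span 1
Factored form: p(x) = 8 ⊗ (x ⊕ (-7/3)) ⊗ (x ⊕ (-7/3)) ⊗ (x ⊕ (-7/3)) ⊗ (x ⊕ 0)
Answer: roots = -7/3 (mult 3), 0 (mult 1)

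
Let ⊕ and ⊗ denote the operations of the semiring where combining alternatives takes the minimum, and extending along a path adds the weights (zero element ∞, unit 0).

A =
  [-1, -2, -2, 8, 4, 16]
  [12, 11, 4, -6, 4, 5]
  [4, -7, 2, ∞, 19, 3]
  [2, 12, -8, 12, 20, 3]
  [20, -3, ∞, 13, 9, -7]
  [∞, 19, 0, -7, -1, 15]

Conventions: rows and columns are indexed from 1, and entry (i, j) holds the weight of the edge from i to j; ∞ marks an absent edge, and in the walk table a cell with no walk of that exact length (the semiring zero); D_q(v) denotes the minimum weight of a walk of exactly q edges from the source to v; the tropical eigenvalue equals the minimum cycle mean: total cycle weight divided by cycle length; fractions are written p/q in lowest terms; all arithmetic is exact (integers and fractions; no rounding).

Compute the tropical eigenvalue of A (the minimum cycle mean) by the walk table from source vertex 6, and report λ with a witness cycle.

q=0: [∞, ∞, ∞, ∞, ∞, 0]
q=1: [∞, 19, 0, -7, -1, 15]
q=2: [-5, -7, -15, 5, 8, -8]
q=3: [-11, -22, -13, -15, -9, -12]
q=4: [-13, -20, -23, -28, -18, -17]
q=5: [-26, -30, -36, -26, -18, -25]
q=6: [-32, -43, -34, -36, -26, -33]
Optimal cycle mean attained by: cycle 2->4->3->2, total (-6) + (-8) + (-7), length 3.
Answer: λ = -7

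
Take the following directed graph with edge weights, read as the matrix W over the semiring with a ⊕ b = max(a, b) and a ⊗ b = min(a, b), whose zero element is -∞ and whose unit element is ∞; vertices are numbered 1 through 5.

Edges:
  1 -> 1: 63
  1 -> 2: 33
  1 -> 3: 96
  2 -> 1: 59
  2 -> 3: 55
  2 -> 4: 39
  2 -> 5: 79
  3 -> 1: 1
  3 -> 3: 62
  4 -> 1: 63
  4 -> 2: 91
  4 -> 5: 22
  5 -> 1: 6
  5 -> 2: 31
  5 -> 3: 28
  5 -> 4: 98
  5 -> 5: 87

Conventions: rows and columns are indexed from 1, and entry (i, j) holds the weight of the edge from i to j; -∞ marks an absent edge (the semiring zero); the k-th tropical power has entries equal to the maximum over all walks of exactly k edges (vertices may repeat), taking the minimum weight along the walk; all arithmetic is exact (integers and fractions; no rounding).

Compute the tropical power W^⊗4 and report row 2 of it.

W^⊗2:
  [63, 33, 63, 33, 33]
  [59, 39, 59, 79, 79]
  [1, 1, 62, -∞, -∞]
  [63, 33, 63, 39, 79]
  [63, 91, 31, 87, 87]
W^⊗3:
  [63, 33, 63, 33, 33]
  [63, 79, 59, 79, 79]
  [1, 1, 62, 1, 1]
  [63, 39, 63, 79, 79]
  [63, 87, 63, 87, 87]
W^⊗4:
  [63, 33, 63, 33, 33]
  [63, 79, 63, 79, 79]
  [1, 1, 62, 1, 1]
  [63, 79, 63, 79, 79]
  [63, 87, 63, 87, 87]
Answer: row 2 of W^⊗4 = [63, 79, 63, 79, 79]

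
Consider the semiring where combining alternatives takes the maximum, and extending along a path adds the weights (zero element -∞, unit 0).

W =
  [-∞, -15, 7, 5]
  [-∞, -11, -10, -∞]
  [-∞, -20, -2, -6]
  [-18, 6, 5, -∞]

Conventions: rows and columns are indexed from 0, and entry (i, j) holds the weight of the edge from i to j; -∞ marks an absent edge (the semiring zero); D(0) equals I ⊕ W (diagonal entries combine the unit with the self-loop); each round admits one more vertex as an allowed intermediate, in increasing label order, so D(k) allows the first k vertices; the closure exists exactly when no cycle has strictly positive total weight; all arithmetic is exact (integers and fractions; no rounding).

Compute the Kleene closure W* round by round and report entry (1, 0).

D(0):
  [0, -15, 7, 5]
  [-∞, 0, -10, -∞]
  [-∞, -20, 0, -6]
  [-18, 6, 5, 0]
D(1):
  [0, -15, 7, 5]
  [-∞, 0, -10, -∞]
  [-∞, -20, 0, -6]
  [-18, 6, 5, 0]
D(2):
  [0, -15, 7, 5]
  [-∞, 0, -10, -∞]
  [-∞, -20, 0, -6]
  [-18, 6, 5, 0]
D(3):
  [0, -13, 7, 5]
  [-∞, 0, -10, -16]
  [-∞, -20, 0, -6]
  [-18, 6, 5, 0]
D(4):
  [0, 11, 10, 5]
  [-34, 0, -10, -16]
  [-24, 0, 0, -6]
  [-18, 6, 5, 0]
Answer: W*[1][0] = -34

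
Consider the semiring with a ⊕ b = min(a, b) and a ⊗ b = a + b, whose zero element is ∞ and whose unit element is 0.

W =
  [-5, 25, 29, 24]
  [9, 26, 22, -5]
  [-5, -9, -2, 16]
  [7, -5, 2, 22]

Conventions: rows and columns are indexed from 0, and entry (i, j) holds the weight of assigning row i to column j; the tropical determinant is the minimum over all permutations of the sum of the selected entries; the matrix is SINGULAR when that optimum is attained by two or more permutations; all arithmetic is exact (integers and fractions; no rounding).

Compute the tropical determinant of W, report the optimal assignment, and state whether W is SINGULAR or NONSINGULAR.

σ = (0, 1, 2, 3): (-5) + 26 + (-2) + 22 = 41
σ = (0, 1, 3, 2): (-5) + 26 + 16 + 2 = 39
σ = (0, 2, 1, 3): (-5) + 22 + (-9) + 22 = 30
σ = (0, 2, 3, 1): (-5) + 22 + 16 + (-5) = 28
σ = (0, 3, 1, 2): (-5) + (-5) + (-9) + 2 = -17
σ = (0, 3, 2, 1): (-5) + (-5) + (-2) + (-5) = -17
σ = (1, 0, 2, 3): 25 + 9 + (-2) + 22 = 54
σ = (1, 0, 3, 2): 25 + 9 + 16 + 2 = 52
σ = (1, 2, 0, 3): 25 + 22 + (-5) + 22 = 64
σ = (1, 2, 3, 0): 25 + 22 + 16 + 7 = 70
σ = (1, 3, 0, 2): 25 + (-5) + (-5) + 2 = 17
σ = (1, 3, 2, 0): 25 + (-5) + (-2) + 7 = 25
σ = (2, 0, 1, 3): 29 + 9 + (-9) + 22 = 51
σ = (2, 0, 3, 1): 29 + 9 + 16 + (-5) = 49
σ = (2, 1, 0, 3): 29 + 26 + (-5) + 22 = 72
σ = (2, 1, 3, 0): 29 + 26 + 16 + 7 = 78
σ = (2, 3, 0, 1): 29 + (-5) + (-5) + (-5) = 14
σ = (2, 3, 1, 0): 29 + (-5) + (-9) + 7 = 22
σ = (3, 0, 1, 2): 24 + 9 + (-9) + 2 = 26
σ = (3, 0, 2, 1): 24 + 9 + (-2) + (-5) = 26
σ = (3, 1, 0, 2): 24 + 26 + (-5) + 2 = 47
σ = (3, 1, 2, 0): 24 + 26 + (-2) + 7 = 55
σ = (3, 2, 0, 1): 24 + 22 + (-5) + (-5) = 36
σ = (3, 2, 1, 0): 24 + 22 + (-9) + 7 = 44
Optimal value attained by: σ = (0, 3, 1, 2).
Answer: det⊕(W) = -17; verdict: SINGULAR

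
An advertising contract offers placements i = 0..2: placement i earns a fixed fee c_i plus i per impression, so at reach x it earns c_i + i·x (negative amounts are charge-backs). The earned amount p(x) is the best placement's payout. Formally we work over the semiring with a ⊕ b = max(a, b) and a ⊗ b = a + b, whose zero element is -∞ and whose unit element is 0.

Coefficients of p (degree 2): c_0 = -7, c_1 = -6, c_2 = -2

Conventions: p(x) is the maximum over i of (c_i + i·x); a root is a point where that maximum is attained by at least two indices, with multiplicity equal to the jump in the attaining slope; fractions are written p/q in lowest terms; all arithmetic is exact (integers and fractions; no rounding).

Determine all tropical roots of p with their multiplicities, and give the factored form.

hull edge (i=0, c=-7) to (i=2, c=-2): slope 5/2, span 2
Factored form: p(x) = -2 ⊗ (x ⊕ (-5/2)) ⊗ (x ⊕ (-5/2))
Answer: roots = -5/2 (mult 2)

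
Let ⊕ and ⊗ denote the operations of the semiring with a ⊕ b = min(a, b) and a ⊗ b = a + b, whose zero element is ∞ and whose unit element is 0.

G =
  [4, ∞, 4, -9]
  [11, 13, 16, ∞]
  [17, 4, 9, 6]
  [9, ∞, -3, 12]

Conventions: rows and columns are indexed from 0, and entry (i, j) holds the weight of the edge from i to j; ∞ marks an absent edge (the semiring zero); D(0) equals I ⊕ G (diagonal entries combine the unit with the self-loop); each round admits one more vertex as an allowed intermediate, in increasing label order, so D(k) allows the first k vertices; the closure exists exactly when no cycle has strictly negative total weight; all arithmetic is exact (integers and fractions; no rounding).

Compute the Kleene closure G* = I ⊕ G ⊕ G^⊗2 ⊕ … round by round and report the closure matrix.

D(0):
  [0, ∞, 4, -9]
  [11, 0, 16, ∞]
  [17, 4, 0, 6]
  [9, ∞, -3, 0]
D(1):
  [0, ∞, 4, -9]
  [11, 0, 15, 2]
  [17, 4, 0, 6]
  [9, ∞, -3, 0]
D(2):
  [0, ∞, 4, -9]
  [11, 0, 15, 2]
  [15, 4, 0, 6]
  [9, ∞, -3, 0]
D(3):
  [0, 8, 4, -9]
  [11, 0, 15, 2]
  [15, 4, 0, 6]
  [9, 1, -3, 0]
D(4):
  [0, -8, -12, -9]
  [11, 0, -1, 2]
  [15, 4, 0, 6]
  [9, 1, -3, 0]
Answer: G* = [[0, -8, -12, -9], [11, 0, -1, 2], [15, 4, 0, 6], [9, 1, -3, 0]]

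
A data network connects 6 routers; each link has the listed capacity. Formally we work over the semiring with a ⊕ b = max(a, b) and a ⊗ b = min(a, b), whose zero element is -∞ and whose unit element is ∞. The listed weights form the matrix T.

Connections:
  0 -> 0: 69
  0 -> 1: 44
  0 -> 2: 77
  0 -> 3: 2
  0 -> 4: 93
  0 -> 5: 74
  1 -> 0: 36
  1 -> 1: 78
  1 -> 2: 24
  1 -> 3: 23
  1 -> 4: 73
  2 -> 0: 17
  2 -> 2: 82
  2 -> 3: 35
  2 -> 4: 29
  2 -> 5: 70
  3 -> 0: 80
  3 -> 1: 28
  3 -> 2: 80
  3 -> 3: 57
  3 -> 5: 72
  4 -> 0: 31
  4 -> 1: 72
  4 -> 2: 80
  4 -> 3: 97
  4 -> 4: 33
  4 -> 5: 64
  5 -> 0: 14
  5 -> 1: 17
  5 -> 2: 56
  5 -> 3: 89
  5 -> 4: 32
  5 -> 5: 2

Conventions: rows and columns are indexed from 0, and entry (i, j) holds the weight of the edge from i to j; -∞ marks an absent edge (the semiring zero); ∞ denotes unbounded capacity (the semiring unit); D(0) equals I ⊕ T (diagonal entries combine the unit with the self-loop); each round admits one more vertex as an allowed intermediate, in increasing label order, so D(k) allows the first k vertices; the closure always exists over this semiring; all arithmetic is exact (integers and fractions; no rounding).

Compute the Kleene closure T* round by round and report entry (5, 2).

D(0):
  [∞, 44, 77, 2, 93, 74]
  [36, ∞, 24, 23, 73, -∞]
  [17, -∞, ∞, 35, 29, 70]
  [80, 28, 80, ∞, -∞, 72]
  [31, 72, 80, 97, ∞, 64]
  [14, 17, 56, 89, 32, ∞]
D(1):
  [∞, 44, 77, 2, 93, 74]
  [36, ∞, 36, 23, 73, 36]
  [17, 17, ∞, 35, 29, 70]
  [80, 44, 80, ∞, 80, 74]
  [31, 72, 80, 97, ∞, 64]
  [14, 17, 56, 89, 32, ∞]
D(2):
  [∞, 44, 77, 23, 93, 74]
  [36, ∞, 36, 23, 73, 36]
  [17, 17, ∞, 35, 29, 70]
  [80, 44, 80, ∞, 80, 74]
  [36, 72, 80, 97, ∞, 64]
  [17, 17, 56, 89, 32, ∞]
D(3):
  [∞, 44, 77, 35, 93, 74]
  [36, ∞, 36, 35, 73, 36]
  [17, 17, ∞, 35, 29, 70]
  [80, 44, 80, ∞, 80, 74]
  [36, 72, 80, 97, ∞, 70]
  [17, 17, 56, 89, 32, ∞]
D(4):
  [∞, 44, 77, 35, 93, 74]
  [36, ∞, 36, 35, 73, 36]
  [35, 35, ∞, 35, 35, 70]
  [80, 44, 80, ∞, 80, 74]
  [80, 72, 80, 97, ∞, 74]
  [80, 44, 80, 89, 80, ∞]
D(5):
  [∞, 72, 80, 93, 93, 74]
  [73, ∞, 73, 73, 73, 73]
  [35, 35, ∞, 35, 35, 70]
  [80, 72, 80, ∞, 80, 74]
  [80, 72, 80, 97, ∞, 74]
  [80, 72, 80, 89, 80, ∞]
D(6):
  [∞, 72, 80, 93, 93, 74]
  [73, ∞, 73, 73, 73, 73]
  [70, 70, ∞, 70, 70, 70]
  [80, 72, 80, ∞, 80, 74]
  [80, 72, 80, 97, ∞, 74]
  [80, 72, 80, 89, 80, ∞]
Answer: T*[5][2] = 80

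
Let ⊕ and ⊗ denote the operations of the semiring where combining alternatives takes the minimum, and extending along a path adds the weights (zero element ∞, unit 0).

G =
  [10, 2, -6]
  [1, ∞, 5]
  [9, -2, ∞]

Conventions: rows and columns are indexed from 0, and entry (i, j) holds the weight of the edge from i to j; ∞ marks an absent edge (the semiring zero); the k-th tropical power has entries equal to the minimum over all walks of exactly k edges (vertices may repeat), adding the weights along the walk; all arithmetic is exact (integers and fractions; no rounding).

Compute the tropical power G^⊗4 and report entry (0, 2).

G^⊗2:
  [3, -8, 4]
  [11, 3, -5]
  [-1, 11, 3]
G^⊗3:
  [-7, 2, -3]
  [4, -7, 5]
  [9, 1, -7]
G^⊗4:
  [3, -5, -13]
  [-6, 3, -2]
  [2, -9, 3]
Key observation: the optimum is the walk 0->2->1->0->2, with weight (-6) + (-2) + 1 + (-6) = -13.
Optimal value attained by: walk 0->2->1->0->2.
Answer: (G^⊗4)[0][2] = -13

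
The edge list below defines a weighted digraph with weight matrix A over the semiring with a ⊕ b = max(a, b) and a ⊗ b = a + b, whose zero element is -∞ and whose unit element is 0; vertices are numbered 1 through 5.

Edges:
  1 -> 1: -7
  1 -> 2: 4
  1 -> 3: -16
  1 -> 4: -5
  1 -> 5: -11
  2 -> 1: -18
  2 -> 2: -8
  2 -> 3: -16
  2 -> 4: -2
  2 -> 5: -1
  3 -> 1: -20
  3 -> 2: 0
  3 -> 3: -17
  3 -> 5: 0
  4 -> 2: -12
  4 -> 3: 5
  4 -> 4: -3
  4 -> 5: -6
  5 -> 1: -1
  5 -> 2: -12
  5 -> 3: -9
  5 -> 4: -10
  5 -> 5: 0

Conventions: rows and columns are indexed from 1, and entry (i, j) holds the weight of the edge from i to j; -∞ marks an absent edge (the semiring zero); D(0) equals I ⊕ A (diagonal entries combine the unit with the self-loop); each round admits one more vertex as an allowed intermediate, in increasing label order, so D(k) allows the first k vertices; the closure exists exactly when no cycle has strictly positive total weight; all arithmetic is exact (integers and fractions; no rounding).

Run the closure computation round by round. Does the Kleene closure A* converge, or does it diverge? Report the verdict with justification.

D(0):
  [0, 4, -16, -5, -11]
  [-18, 0, -16, -2, -1]
  [-20, 0, 0, -∞, 0]
  [-∞, -12, 5, 0, -6]
  [-1, -12, -9, -10, 0]
D(1):
  [0, 4, -16, -5, -11]
  [-18, 0, -16, -2, -1]
  [-20, 0, 0, -25, 0]
  [-∞, -12, 5, 0, -6]
  [-1, 3, -9, -6, 0]
Detection: at round 2, diagonal entry (5, 5) turns strictly positive.
Key observation: the cycle 5->1->2->5 has total weight (-1) + 4 + (-1), which is strictly positive.
Answer: DIVERGES — positive cycle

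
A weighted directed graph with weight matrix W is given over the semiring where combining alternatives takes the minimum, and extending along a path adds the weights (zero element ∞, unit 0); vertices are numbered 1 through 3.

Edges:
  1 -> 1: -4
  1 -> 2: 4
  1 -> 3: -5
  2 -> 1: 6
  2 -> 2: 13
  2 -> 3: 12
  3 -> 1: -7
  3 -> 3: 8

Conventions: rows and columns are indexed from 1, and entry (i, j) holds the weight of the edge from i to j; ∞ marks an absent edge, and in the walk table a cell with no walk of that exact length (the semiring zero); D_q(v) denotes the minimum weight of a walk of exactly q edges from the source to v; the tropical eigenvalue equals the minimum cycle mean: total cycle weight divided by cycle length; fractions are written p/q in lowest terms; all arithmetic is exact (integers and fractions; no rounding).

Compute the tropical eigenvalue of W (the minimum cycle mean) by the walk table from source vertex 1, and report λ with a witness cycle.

q=0: [0, ∞, ∞]
q=1: [-4, 4, -5]
q=2: [-12, 0, -9]
q=3: [-16, -8, -17]
Optimal cycle mean attained by: cycle 1->3->1, total (-5) + (-7), length 2.
Answer: λ = -6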